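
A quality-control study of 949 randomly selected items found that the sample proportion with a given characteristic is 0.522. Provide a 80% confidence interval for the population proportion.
(0.501, 0.543)

Proportion CI:
SE = √(p̂(1-p̂)/n) = √(0.522 · 0.478 / 949) = 0.01621

z* = 1.282
Margin = z* · SE = 1.282 · 0.01621 = 0.0208

CI: 0.522 ± 0.0208 = (0.501, 0.543)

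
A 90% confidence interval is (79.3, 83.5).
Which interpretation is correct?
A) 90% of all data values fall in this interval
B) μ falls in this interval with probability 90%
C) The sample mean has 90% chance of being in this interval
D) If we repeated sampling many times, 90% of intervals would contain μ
D

A) Wrong — a CI is about the parameter μ, not individual data values.
B) Wrong — μ is fixed; the randomness lives in the interval, not in μ.
C) Wrong — x̄ is observed and sits in the interval by construction.
D) Correct — this is the frequentist long-run coverage interpretation.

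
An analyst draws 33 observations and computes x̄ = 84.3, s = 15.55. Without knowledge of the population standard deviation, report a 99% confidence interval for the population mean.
(76.89, 91.71)

t-interval (σ unknown):
df = n - 1 = 32
t* = 2.738 for 99% confidence

Margin of error = t* · s/√n = 2.738 · 15.55/√33 = 7.41

CI: (76.89, 91.71)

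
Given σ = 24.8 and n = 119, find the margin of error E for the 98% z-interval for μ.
Margin of error = 5.29

Margin of error = z* · σ/√n
= 2.326 · 24.8/√119
= 2.326 · 24.8/10.9087
= 5.29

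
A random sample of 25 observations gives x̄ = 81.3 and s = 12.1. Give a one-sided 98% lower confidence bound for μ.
μ ≥ 76.04

Lower bound (one-sided):
t* = 2.172 (one-sided for 98%)
Lower bound = x̄ - t* · s/√n = 81.3 - 2.172 · 12.1/√25 = 76.04

We are 98% confident that μ ≥ 76.04.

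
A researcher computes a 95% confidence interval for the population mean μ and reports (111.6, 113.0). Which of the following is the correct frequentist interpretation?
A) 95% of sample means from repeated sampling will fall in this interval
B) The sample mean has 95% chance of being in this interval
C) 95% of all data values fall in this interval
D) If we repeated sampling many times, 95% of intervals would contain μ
D

A) Wrong — coverage applies to intervals containing μ, not to future x̄ values.
B) Wrong — x̄ is observed and sits in the interval by construction.
C) Wrong — a CI is about the parameter μ, not individual data values.
D) Correct — this is the frequentist long-run coverage interpretation.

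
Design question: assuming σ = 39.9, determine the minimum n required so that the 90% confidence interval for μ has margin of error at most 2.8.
n ≥ 550

For margin E ≤ 2.8:
n ≥ (z* · σ / E)²
n ≥ (1.645 · 39.9 / 2.8)²
n ≥ 549.49

Minimum n = 550 (rounding up)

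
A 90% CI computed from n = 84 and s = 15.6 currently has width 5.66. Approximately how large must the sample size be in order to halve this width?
n ≈ 336

CI width ∝ 1/√n
To reduce width by factor 2, need √n to grow by 2 → need 2² = 4 times as many samples.

Current: n = 84, width = 5.66
New: n = 336, width ≈ 2.81

Width reduced by factor of 5.66/2.81 = 2.01.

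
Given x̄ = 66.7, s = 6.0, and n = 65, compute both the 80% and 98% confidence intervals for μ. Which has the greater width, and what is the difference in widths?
98% CI is wider by 1.62

df = 64
80% CI: t* = 1.295, (65.74, 67.66), width = 2 · t* · s/√n = 1.93
98% CI: t* = 2.386, (64.92, 68.48), width = 2 · t* · s/√n = 3.55

The 98% CI is wider by 3.55 - 1.93 = 1.62.
Higher confidence requires a wider interval.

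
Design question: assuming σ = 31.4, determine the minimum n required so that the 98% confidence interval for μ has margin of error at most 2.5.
n ≥ 854

For margin E ≤ 2.5:
n ≥ (z* · σ / E)²
n ≥ (2.326 · 31.4 / 2.5)²
n ≥ 853.49

Minimum n = 854 (rounding up)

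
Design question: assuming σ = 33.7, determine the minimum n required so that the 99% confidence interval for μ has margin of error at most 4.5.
n ≥ 373

For margin E ≤ 4.5:
n ≥ (z* · σ / E)²
n ≥ (2.576 · 33.7 / 4.5)²
n ≥ 372.16

Minimum n = 373 (rounding up)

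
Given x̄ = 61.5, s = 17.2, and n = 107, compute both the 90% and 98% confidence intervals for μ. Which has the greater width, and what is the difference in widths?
98% CI is wider by 2.34

df = 106
90% CI: t* = 1.659, (58.74, 64.26), width = 2 · t* · s/√n = 5.52
98% CI: t* = 2.362, (57.57, 65.43), width = 2 · t* · s/√n = 7.86

The 98% CI is wider by 7.86 - 5.52 = 2.34.
Higher confidence requires a wider interval.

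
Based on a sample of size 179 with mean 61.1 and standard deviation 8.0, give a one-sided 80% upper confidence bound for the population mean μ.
μ ≤ 61.60

Upper bound (one-sided):
t* = 0.844 (one-sided for 80%)
Upper bound = x̄ + t* · s/√n = 61.1 + 0.844 · 8.0/√179 = 61.60

We are 80% confident that μ ≤ 61.60.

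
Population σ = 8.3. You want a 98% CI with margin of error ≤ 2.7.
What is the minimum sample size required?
n ≥ 52

For margin E ≤ 2.7:
n ≥ (z* · σ / E)²
n ≥ (2.326 · 8.3 / 2.7)²
n ≥ 51.13

Minimum n = 52 (rounding up)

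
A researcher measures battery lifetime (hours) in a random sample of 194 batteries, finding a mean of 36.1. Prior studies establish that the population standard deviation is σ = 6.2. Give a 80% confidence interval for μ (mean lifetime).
(35.53, 36.67)

z-interval (σ known):
z* = 1.282 for 80% confidence

Margin of error = z* · σ/√n = 1.282 · 6.2/√194 = 0.57

CI: (36.1 - 0.57, 36.1 + 0.57) = (35.53, 36.67)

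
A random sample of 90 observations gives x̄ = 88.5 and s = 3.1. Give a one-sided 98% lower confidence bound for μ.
μ ≥ 87.82

Lower bound (one-sided):
t* = 2.084 (one-sided for 98%)
Lower bound = x̄ - t* · s/√n = 88.5 - 2.084 · 3.1/√90 = 87.82

We are 98% confident that μ ≥ 87.82.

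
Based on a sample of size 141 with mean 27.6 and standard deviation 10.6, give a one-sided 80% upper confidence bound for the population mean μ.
μ ≤ 28.35

Upper bound (one-sided):
t* = 0.844 (one-sided for 80%)
Upper bound = x̄ + t* · s/√n = 27.6 + 0.844 · 10.6/√141 = 28.35

We are 80% confident that μ ≤ 28.35.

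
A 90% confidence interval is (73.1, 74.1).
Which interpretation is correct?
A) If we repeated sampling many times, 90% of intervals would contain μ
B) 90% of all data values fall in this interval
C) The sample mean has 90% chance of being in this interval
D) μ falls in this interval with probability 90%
A

A) Correct — this is the frequentist long-run coverage interpretation.
B) Wrong — a CI is about the parameter μ, not individual data values.
C) Wrong — x̄ is observed and sits in the interval by construction.
D) Wrong — μ is fixed; the randomness lives in the interval, not in μ.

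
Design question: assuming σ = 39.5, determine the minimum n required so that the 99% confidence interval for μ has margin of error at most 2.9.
n ≥ 1232

For margin E ≤ 2.9:
n ≥ (z* · σ / E)²
n ≥ (2.576 · 39.5 / 2.9)²
n ≥ 1231.09

Minimum n = 1232 (rounding up)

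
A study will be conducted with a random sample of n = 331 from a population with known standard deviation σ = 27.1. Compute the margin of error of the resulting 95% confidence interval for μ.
Margin of error = 2.92

Margin of error = z* · σ/√n
= 1.960 · 27.1/√331
= 1.960 · 27.1/18.1934
= 2.92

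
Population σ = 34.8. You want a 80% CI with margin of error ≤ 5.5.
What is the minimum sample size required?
n ≥ 66

For margin E ≤ 5.5:
n ≥ (z* · σ / E)²
n ≥ (1.282 · 34.8 / 5.5)²
n ≥ 65.80

Minimum n = 66 (rounding up)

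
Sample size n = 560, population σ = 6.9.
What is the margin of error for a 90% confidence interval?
Margin of error = 0.48

Margin of error = z* · σ/√n
= 1.645 · 6.9/√560
= 1.645 · 6.9/23.6643
= 0.48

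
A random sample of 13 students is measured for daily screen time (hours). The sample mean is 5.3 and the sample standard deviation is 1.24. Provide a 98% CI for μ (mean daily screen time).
(4.38, 6.22)

t-interval (σ unknown):
df = n - 1 = 12
t* = 2.681 for 98% confidence

Margin of error = t* · s/√n = 2.681 · 1.24/√13 = 0.92

CI: (4.38, 6.22)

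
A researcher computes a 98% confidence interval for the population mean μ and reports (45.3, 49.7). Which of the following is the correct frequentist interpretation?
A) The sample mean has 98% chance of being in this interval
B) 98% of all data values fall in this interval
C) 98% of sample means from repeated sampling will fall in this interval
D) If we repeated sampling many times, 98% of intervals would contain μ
D

A) Wrong — x̄ is observed and sits in the interval by construction.
B) Wrong — a CI is about the parameter μ, not individual data values.
C) Wrong — coverage applies to intervals containing μ, not to future x̄ values.
D) Correct — this is the frequentist long-run coverage interpretation.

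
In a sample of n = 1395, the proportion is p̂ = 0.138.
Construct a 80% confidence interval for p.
(0.126, 0.150)

Proportion CI:
SE = √(p̂(1-p̂)/n) = √(0.138 · 0.862 / 1395) = 0.00923

z* = 1.282
Margin = z* · SE = 1.282 · 0.00923 = 0.0118

CI: 0.138 ± 0.0118 = (0.126, 0.150)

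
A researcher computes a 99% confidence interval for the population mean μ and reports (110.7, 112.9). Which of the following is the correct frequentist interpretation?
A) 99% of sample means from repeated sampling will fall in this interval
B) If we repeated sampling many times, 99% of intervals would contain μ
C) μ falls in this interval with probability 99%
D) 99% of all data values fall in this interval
B

A) Wrong — coverage applies to intervals containing μ, not to future x̄ values.
B) Correct — this is the frequentist long-run coverage interpretation.
C) Wrong — μ is fixed; the randomness lives in the interval, not in μ.
D) Wrong — a CI is about the parameter μ, not individual data values.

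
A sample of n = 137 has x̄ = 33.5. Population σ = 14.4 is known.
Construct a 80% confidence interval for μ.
(31.92, 35.08)

z-interval (σ known):
z* = 1.282 for 80% confidence

Margin of error = z* · σ/√n = 1.282 · 14.4/√137 = 1.58

CI: (33.5 - 1.58, 33.5 + 1.58) = (31.92, 35.08)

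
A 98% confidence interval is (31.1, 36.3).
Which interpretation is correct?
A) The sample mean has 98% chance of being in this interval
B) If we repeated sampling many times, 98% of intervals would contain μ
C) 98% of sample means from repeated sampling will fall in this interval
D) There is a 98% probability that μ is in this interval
B

A) Wrong — x̄ is observed and sits in the interval by construction.
B) Correct — this is the frequentist long-run coverage interpretation.
C) Wrong — coverage applies to intervals containing μ, not to future x̄ values.
D) Wrong — μ is fixed; the randomness lives in the interval, not in μ.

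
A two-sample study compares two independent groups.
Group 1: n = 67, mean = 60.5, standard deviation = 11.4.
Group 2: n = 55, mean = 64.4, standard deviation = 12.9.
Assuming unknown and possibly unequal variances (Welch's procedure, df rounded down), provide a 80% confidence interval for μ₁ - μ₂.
(-6.77, -1.03)

Difference: x̄₁ - x̄₂ = -3.90
SE = √(s₁²/n₁ + s₂²/n₂) = √(11.4²/67 + 12.9²/55) = 2.2283
df = 108.83 → 108 (Welch–Satterthwaite, rounded down)
t* = 1.289

CI: -3.90 ± 1.289 · 2.2283 = -3.90 ± 2.87 = (-6.77, -1.03)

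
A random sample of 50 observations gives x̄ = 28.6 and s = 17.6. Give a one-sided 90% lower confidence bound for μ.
μ ≥ 25.37

Lower bound (one-sided):
t* = 1.299 (one-sided for 90%)
Lower bound = x̄ - t* · s/√n = 28.6 - 1.299 · 17.6/√50 = 25.37

We are 90% confident that μ ≥ 25.37.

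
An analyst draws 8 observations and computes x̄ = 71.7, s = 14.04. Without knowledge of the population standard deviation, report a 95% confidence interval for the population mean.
(59.96, 83.44)

t-interval (σ unknown):
df = n - 1 = 7
t* = 2.365 for 95% confidence

Margin of error = t* · s/√n = 2.365 · 14.04/√8 = 11.74

CI: (59.96, 83.44)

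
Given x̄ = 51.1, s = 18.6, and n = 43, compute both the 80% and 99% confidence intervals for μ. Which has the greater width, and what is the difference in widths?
99% CI is wider by 7.92

df = 42
80% CI: t* = 1.302, (47.41, 54.79), width = 2 · t* · s/√n = 7.39
99% CI: t* = 2.698, (43.45, 58.75), width = 2 · t* · s/√n = 15.31

The 99% CI is wider by 15.31 - 7.39 = 7.92.
Higher confidence requires a wider interval.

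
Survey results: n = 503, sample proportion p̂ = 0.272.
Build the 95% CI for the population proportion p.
(0.233, 0.311)

Proportion CI:
SE = √(p̂(1-p̂)/n) = √(0.272 · 0.728 / 503) = 0.01984

z* = 1.960
Margin = z* · SE = 1.960 · 0.01984 = 0.0389

CI: 0.272 ± 0.0389 = (0.233, 0.311)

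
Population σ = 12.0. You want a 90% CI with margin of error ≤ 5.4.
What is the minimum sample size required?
n ≥ 14

For margin E ≤ 5.4:
n ≥ (z* · σ / E)²
n ≥ (1.645 · 12.0 / 5.4)²
n ≥ 13.36

Minimum n = 14 (rounding up)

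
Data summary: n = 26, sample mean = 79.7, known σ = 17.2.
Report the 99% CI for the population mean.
(71.01, 88.39)

z-interval (σ known):
z* = 2.576 for 99% confidence

Margin of error = z* · σ/√n = 2.576 · 17.2/√26 = 8.69

CI: (79.7 - 8.69, 79.7 + 8.69) = (71.01, 88.39)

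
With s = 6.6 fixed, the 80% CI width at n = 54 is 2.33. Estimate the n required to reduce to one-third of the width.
n ≈ 486

CI width ∝ 1/√n
To reduce width by factor 3, need √n to grow by 3 → need 3² = 9 times as many samples.

Current: n = 54, width = 2.33
New: n = 486, width ≈ 0.77

Width reduced by factor of 2.33/0.77 = 3.03.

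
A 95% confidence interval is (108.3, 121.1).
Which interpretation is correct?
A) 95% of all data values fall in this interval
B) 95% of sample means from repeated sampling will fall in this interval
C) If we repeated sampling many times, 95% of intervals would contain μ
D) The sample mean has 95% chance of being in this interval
C

A) Wrong — a CI is about the parameter μ, not individual data values.
B) Wrong — coverage applies to intervals containing μ, not to future x̄ values.
C) Correct — this is the frequentist long-run coverage interpretation.
D) Wrong — x̄ is observed and sits in the interval by construction.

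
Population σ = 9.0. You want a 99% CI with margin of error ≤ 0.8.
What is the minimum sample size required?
n ≥ 840

For margin E ≤ 0.8:
n ≥ (z* · σ / E)²
n ≥ (2.576 · 9.0 / 0.8)²
n ≥ 839.84

Minimum n = 840 (rounding up)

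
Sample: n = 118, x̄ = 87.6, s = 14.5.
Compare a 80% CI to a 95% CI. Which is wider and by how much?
95% CI is wider by 1.85

df = 117
80% CI: t* = 1.289, (85.88, 89.32), width = 2 · t* · s/√n = 3.44
95% CI: t* = 1.980, (84.96, 90.24), width = 2 · t* · s/√n = 5.29

The 95% CI is wider by 5.29 - 3.44 = 1.85.
Higher confidence requires a wider interval.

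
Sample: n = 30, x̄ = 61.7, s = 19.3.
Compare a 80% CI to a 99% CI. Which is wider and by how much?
99% CI is wider by 10.18

df = 29
80% CI: t* = 1.311, (57.08, 66.32), width = 2 · t* · s/√n = 9.24
99% CI: t* = 2.756, (51.99, 71.41), width = 2 · t* · s/√n = 19.42

The 99% CI is wider by 19.42 - 9.24 = 10.18.
Higher confidence requires a wider interval.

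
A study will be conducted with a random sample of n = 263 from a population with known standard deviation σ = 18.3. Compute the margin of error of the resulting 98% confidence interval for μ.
Margin of error = 2.62

Margin of error = z* · σ/√n
= 2.326 · 18.3/√263
= 2.326 · 18.3/16.2173
= 2.62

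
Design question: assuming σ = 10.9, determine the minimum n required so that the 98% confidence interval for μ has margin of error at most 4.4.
n ≥ 34

For margin E ≤ 4.4:
n ≥ (z* · σ / E)²
n ≥ (2.326 · 10.9 / 4.4)²
n ≥ 33.20

Minimum n = 34 (rounding up)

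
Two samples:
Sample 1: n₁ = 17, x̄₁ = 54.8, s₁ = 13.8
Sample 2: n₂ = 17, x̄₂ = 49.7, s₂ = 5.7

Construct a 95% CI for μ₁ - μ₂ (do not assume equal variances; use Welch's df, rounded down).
(-2.43, 12.63)

Difference: x̄₁ - x̄₂ = 5.10
SE = √(s₁²/n₁ + s₂²/n₂) = √(13.8²/17 + 5.7²/17) = 3.6213
df = 21.30 → 21 (Welch–Satterthwaite, rounded down)
t* = 2.080

CI: 5.10 ± 2.080 · 3.6213 = 5.10 ± 7.53 = (-2.43, 12.63)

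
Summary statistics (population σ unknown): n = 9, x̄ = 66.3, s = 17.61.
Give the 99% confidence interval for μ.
(46.61, 85.99)

t-interval (σ unknown):
df = n - 1 = 8
t* = 3.355 for 99% confidence

Margin of error = t* · s/√n = 3.355 · 17.61/√9 = 19.69

CI: (46.61, 85.99)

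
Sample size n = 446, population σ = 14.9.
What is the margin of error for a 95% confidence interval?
Margin of error = 1.38

Margin of error = z* · σ/√n
= 1.960 · 14.9/√446
= 1.960 · 14.9/21.1187
= 1.38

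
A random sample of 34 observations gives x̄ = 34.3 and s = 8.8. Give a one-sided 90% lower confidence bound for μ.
μ ≥ 32.33

Lower bound (one-sided):
t* = 1.308 (one-sided for 90%)
Lower bound = x̄ - t* · s/√n = 34.3 - 1.308 · 8.8/√34 = 32.33

We are 90% confident that μ ≥ 32.33.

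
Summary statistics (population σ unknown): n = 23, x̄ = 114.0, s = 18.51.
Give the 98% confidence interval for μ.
(104.32, 123.68)

t-interval (σ unknown):
df = n - 1 = 22
t* = 2.508 for 98% confidence

Margin of error = t* · s/√n = 2.508 · 18.51/√23 = 9.68

CI: (104.32, 123.68)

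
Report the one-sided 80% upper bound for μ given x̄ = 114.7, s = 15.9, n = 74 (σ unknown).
μ ≤ 116.27

Upper bound (one-sided):
t* = 0.847 (one-sided for 80%)
Upper bound = x̄ + t* · s/√n = 114.7 + 0.847 · 15.9/√74 = 116.27

We are 80% confident that μ ≤ 116.27.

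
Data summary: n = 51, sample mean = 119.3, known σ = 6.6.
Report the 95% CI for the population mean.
(117.49, 121.11)

z-interval (σ known):
z* = 1.960 for 95% confidence

Margin of error = z* · σ/√n = 1.960 · 6.6/√51 = 1.81

CI: (119.3 - 1.81, 119.3 + 1.81) = (117.49, 121.11)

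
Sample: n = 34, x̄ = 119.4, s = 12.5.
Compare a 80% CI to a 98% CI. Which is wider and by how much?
98% CI is wider by 4.87

df = 33
80% CI: t* = 1.308, (116.60, 122.20), width = 2 · t* · s/√n = 5.61
98% CI: t* = 2.445, (114.16, 124.64), width = 2 · t* · s/√n = 10.48

The 98% CI is wider by 10.48 - 5.61 = 4.87.
Higher confidence requires a wider interval.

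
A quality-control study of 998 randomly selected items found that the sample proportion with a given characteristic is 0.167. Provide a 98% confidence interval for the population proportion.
(0.140, 0.194)

Proportion CI:
SE = √(p̂(1-p̂)/n) = √(0.167 · 0.833 / 998) = 0.01181

z* = 2.326
Margin = z* · SE = 2.326 · 0.01181 = 0.0275

CI: 0.167 ± 0.0275 = (0.140, 0.194)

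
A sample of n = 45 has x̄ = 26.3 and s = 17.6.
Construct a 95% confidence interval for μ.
(21.01, 31.59)

t-interval (σ unknown):
df = n - 1 = 44
t* = 2.015 for 95% confidence

Margin of error = t* · s/√n = 2.015 · 17.6/√45 = 5.29

CI: (21.01, 31.59)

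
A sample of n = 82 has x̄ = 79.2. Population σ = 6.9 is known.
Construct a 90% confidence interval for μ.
(77.95, 80.45)

z-interval (σ known):
z* = 1.645 for 90% confidence

Margin of error = z* · σ/√n = 1.645 · 6.9/√82 = 1.25

CI: (79.2 - 1.25, 79.2 + 1.25) = (77.95, 80.45)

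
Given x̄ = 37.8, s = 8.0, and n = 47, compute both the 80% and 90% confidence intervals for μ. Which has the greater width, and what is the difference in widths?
90% CI is wider by 0.89

df = 46
80% CI: t* = 1.300, (36.28, 39.32), width = 2 · t* · s/√n = 3.03
90% CI: t* = 1.679, (35.84, 39.76), width = 2 · t* · s/√n = 3.92

The 90% CI is wider by 3.92 - 3.03 = 0.89.
Higher confidence requires a wider interval.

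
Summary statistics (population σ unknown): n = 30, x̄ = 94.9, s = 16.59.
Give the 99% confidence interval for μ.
(86.55, 103.25)

t-interval (σ unknown):
df = n - 1 = 29
t* = 2.756 for 99% confidence

Margin of error = t* · s/√n = 2.756 · 16.59/√30 = 8.35

CI: (86.55, 103.25)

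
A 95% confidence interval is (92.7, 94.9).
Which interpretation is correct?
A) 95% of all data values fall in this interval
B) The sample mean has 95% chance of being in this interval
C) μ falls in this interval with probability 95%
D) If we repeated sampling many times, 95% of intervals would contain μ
D

A) Wrong — a CI is about the parameter μ, not individual data values.
B) Wrong — x̄ is observed and sits in the interval by construction.
C) Wrong — μ is fixed; the randomness lives in the interval, not in μ.
D) Correct — this is the frequentist long-run coverage interpretation.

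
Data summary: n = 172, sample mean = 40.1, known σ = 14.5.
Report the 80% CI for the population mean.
(38.68, 41.52)

z-interval (σ known):
z* = 1.282 for 80% confidence

Margin of error = z* · σ/√n = 1.282 · 14.5/√172 = 1.42

CI: (40.1 - 1.42, 40.1 + 1.42) = (38.68, 41.52)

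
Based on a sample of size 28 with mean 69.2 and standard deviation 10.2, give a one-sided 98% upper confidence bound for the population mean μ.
μ ≤ 73.36

Upper bound (one-sided):
t* = 2.158 (one-sided for 98%)
Upper bound = x̄ + t* · s/√n = 69.2 + 2.158 · 10.2/√28 = 73.36

We are 98% confident that μ ≤ 73.36.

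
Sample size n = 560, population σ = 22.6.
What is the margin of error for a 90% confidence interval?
Margin of error = 1.57

Margin of error = z* · σ/√n
= 1.645 · 22.6/√560
= 1.645 · 22.6/23.6643
= 1.57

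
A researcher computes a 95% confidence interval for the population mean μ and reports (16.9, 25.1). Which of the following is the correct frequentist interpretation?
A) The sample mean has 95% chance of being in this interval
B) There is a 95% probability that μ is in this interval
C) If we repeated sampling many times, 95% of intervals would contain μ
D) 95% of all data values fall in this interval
C

A) Wrong — x̄ is observed and sits in the interval by construction.
B) Wrong — μ is fixed; the randomness lives in the interval, not in μ.
C) Correct — this is the frequentist long-run coverage interpretation.
D) Wrong — a CI is about the parameter μ, not individual data values.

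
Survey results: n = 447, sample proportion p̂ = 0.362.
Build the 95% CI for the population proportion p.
(0.317, 0.407)

Proportion CI:
SE = √(p̂(1-p̂)/n) = √(0.362 · 0.638 / 447) = 0.02273

z* = 1.960
Margin = z* · SE = 1.960 · 0.02273 = 0.0446

CI: 0.362 ± 0.0446 = (0.317, 0.407)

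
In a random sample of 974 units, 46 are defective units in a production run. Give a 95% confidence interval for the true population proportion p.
(0.034, 0.061)

Proportion CI:
p̂ = 46/974 = 0.04723
SE = √(p̂(1-p̂)/n) = √(0.04723 · 0.95277 / 974) = 0.00680

z* = 1.960
Margin = z* · SE = 1.960 · 0.00680 = 0.0133

CI: 0.04723 ± 0.0133 = (0.034, 0.061)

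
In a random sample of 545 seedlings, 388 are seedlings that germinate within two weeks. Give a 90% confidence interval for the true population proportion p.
(0.680, 0.744)

Proportion CI:
p̂ = 388/545 = 0.71193
SE = √(p̂(1-p̂)/n) = √(0.71193 · 0.28807 / 545) = 0.01940

z* = 1.645
Margin = z* · SE = 1.645 · 0.01940 = 0.0319

CI: 0.71193 ± 0.0319 = (0.680, 0.744)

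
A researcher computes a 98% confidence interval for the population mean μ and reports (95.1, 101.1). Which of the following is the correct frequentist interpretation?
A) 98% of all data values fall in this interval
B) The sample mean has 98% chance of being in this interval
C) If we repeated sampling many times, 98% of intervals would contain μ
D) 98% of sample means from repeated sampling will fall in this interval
C

A) Wrong — a CI is about the parameter μ, not individual data values.
B) Wrong — x̄ is observed and sits in the interval by construction.
C) Correct — this is the frequentist long-run coverage interpretation.
D) Wrong — coverage applies to intervals containing μ, not to future x̄ values.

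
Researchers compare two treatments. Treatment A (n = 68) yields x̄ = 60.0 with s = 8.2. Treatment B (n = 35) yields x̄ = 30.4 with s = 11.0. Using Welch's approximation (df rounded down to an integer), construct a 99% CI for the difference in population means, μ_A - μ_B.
(23.97, 35.23)

Difference: x̄₁ - x̄₂ = 29.60
SE = √(s₁²/n₁ + s₂²/n₂) = √(8.2²/68 + 11.0²/35) = 2.1085
df = 53.99 → 53 (Welch–Satterthwaite, rounded down)
t* = 2.672

CI: 29.60 ± 2.672 · 2.1085 = 29.60 ± 5.63 = (23.97, 35.23)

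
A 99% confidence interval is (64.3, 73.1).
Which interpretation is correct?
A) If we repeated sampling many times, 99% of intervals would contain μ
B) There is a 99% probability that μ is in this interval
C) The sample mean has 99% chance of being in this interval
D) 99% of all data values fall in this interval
A

A) Correct — this is the frequentist long-run coverage interpretation.
B) Wrong — μ is fixed; the randomness lives in the interval, not in μ.
C) Wrong — x̄ is observed and sits in the interval by construction.
D) Wrong — a CI is about the parameter μ, not individual data values.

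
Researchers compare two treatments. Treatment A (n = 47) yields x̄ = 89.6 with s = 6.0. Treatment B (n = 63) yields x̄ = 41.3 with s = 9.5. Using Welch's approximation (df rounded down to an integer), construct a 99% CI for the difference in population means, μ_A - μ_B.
(44.41, 52.19)

Difference: x̄₁ - x̄₂ = 48.30
SE = √(s₁²/n₁ + s₂²/n₂) = √(6.0²/47 + 9.5²/63) = 1.4827
df = 105.41 → 105 (Welch–Satterthwaite, rounded down)
t* = 2.623

CI: 48.30 ± 2.623 · 1.4827 = 48.30 ± 3.89 = (44.41, 52.19)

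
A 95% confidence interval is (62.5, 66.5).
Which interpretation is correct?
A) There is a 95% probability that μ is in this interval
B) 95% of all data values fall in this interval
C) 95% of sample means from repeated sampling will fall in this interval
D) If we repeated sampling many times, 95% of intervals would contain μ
D

A) Wrong — μ is fixed; the randomness lives in the interval, not in μ.
B) Wrong — a CI is about the parameter μ, not individual data values.
C) Wrong — coverage applies to intervals containing μ, not to future x̄ values.
D) Correct — this is the frequentist long-run coverage interpretation.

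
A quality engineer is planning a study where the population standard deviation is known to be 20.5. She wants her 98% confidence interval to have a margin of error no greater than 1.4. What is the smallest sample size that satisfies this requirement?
n ≥ 1161

For margin E ≤ 1.4:
n ≥ (z* · σ / E)²
n ≥ (2.326 · 20.5 / 1.4)²
n ≥ 1160.03

Minimum n = 1161 (rounding up)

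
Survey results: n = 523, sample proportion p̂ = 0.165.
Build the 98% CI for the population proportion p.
(0.127, 0.203)

Proportion CI:
SE = √(p̂(1-p̂)/n) = √(0.165 · 0.835 / 523) = 0.01623

z* = 2.326
Margin = z* · SE = 2.326 · 0.01623 = 0.0378

CI: 0.165 ± 0.0378 = (0.127, 0.203)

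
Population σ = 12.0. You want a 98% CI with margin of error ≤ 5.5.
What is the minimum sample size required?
n ≥ 26

For margin E ≤ 5.5:
n ≥ (z* · σ / E)²
n ≥ (2.326 · 12.0 / 5.5)²
n ≥ 25.75

Minimum n = 26 (rounding up)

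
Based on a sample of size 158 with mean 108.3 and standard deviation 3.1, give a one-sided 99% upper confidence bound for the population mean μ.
μ ≤ 108.88

Upper bound (one-sided):
t* = 2.350 (one-sided for 99%)
Upper bound = x̄ + t* · s/√n = 108.3 + 2.350 · 3.1/√158 = 108.88

We are 99% confident that μ ≤ 108.88.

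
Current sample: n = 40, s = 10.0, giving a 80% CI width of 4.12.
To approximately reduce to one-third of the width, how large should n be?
n ≈ 360

CI width ∝ 1/√n
To reduce width by factor 3, need √n to grow by 3 → need 3² = 9 times as many samples.

Current: n = 40, width = 4.12
New: n = 360, width ≈ 1.35

Width reduced by factor of 4.12/1.35 = 3.05.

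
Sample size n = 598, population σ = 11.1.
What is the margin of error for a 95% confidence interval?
Margin of error = 0.89

Margin of error = z* · σ/√n
= 1.960 · 11.1/√598
= 1.960 · 11.1/24.4540
= 0.89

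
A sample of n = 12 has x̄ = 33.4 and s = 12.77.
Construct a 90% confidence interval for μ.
(26.78, 40.02)

t-interval (σ unknown):
df = n - 1 = 11
t* = 1.796 for 90% confidence

Margin of error = t* · s/√n = 1.796 · 12.77/√12 = 6.62

CI: (26.78, 40.02)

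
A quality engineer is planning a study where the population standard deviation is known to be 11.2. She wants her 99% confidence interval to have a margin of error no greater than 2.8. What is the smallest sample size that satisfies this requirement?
n ≥ 107

For margin E ≤ 2.8:
n ≥ (z* · σ / E)²
n ≥ (2.576 · 11.2 / 2.8)²
n ≥ 106.17

Minimum n = 107 (rounding up)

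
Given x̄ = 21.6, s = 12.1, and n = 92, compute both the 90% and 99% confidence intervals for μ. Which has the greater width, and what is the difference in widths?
99% CI is wider by 2.45

df = 91
90% CI: t* = 1.662, (19.50, 23.70), width = 2 · t* · s/√n = 4.19
99% CI: t* = 2.631, (18.28, 24.92), width = 2 · t* · s/√n = 6.64

The 99% CI is wider by 6.64 - 4.19 = 2.45.
Higher confidence requires a wider interval.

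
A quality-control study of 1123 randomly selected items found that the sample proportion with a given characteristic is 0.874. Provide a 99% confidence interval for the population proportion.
(0.848, 0.900)

Proportion CI:
SE = √(p̂(1-p̂)/n) = √(0.874 · 0.126 / 1123) = 0.00990

z* = 2.576
Margin = z* · SE = 2.576 · 0.00990 = 0.0255

CI: 0.874 ± 0.0255 = (0.848, 0.900)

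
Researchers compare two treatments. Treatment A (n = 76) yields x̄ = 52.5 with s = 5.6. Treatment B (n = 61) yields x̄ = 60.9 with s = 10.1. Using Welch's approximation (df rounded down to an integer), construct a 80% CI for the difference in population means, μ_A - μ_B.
(-10.26, -6.54)

Difference: x̄₁ - x̄₂ = -8.40
SE = √(s₁²/n₁ + s₂²/n₂) = √(5.6²/76 + 10.1²/61) = 1.4439
df = 88.93 → 88 (Welch–Satterthwaite, rounded down)
t* = 1.291

CI: -8.40 ± 1.291 · 1.4439 = -8.40 ± 1.86 = (-10.26, -6.54)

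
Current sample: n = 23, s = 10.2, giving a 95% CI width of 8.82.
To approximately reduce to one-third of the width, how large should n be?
n ≈ 207

CI width ∝ 1/√n
To reduce width by factor 3, need √n to grow by 3 → need 3² = 9 times as many samples.

Current: n = 23, width = 8.82
New: n = 207, width ≈ 2.80

Width reduced by factor of 8.82/2.80 = 3.15.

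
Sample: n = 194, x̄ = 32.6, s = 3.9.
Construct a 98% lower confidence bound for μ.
μ ≥ 32.02

Lower bound (one-sided):
t* = 2.068 (one-sided for 98%)
Lower bound = x̄ - t* · s/√n = 32.6 - 2.068 · 3.9/√194 = 32.02

We are 98% confident that μ ≥ 32.02.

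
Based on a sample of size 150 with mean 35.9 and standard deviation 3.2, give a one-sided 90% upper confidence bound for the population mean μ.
μ ≤ 36.24

Upper bound (one-sided):
t* = 1.287 (one-sided for 90%)
Upper bound = x̄ + t* · s/√n = 35.9 + 1.287 · 3.2/√150 = 36.24

We are 90% confident that μ ≤ 36.24.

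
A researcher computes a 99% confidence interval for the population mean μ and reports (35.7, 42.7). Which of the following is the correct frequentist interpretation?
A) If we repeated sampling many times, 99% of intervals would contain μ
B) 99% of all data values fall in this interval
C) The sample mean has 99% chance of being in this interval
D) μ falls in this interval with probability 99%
A

A) Correct — this is the frequentist long-run coverage interpretation.
B) Wrong — a CI is about the parameter μ, not individual data values.
C) Wrong — x̄ is observed and sits in the interval by construction.
D) Wrong — μ is fixed; the randomness lives in the interval, not in μ.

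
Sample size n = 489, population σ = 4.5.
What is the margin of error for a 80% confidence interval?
Margin of error = 0.26

Margin of error = z* · σ/√n
= 1.282 · 4.5/√489
= 1.282 · 4.5/22.1133
= 0.26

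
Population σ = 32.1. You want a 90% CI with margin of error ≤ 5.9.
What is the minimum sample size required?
n ≥ 81

For margin E ≤ 5.9:
n ≥ (z* · σ / E)²
n ≥ (1.645 · 32.1 / 5.9)²
n ≥ 80.10

Minimum n = 81 (rounding up)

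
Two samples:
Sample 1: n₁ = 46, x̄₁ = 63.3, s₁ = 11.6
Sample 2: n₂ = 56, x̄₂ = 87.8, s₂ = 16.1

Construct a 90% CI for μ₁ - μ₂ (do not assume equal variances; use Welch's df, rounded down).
(-29.07, -19.93)

Difference: x̄₁ - x̄₂ = -24.50
SE = √(s₁²/n₁ + s₂²/n₂) = √(11.6²/46 + 16.1²/56) = 2.7484
df = 98.43 → 98 (Welch–Satterthwaite, rounded down)
t* = 1.661

CI: -24.50 ± 1.661 · 2.7484 = -24.50 ± 4.57 = (-29.07, -19.93)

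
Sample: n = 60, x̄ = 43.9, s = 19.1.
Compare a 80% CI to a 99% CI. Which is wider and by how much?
99% CI is wider by 6.74

df = 59
80% CI: t* = 1.296, (40.70, 47.10), width = 2 · t* · s/√n = 6.39
99% CI: t* = 2.662, (37.34, 50.46), width = 2 · t* · s/√n = 13.13

The 99% CI is wider by 13.13 - 6.39 = 6.74.
Higher confidence requires a wider interval.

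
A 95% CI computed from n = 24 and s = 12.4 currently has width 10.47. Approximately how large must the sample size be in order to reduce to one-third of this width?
n ≈ 216

CI width ∝ 1/√n
To reduce width by factor 3, need √n to grow by 3 → need 3² = 9 times as many samples.

Current: n = 24, width = 10.47
New: n = 216, width ≈ 3.33

Width reduced by factor of 10.47/3.33 = 3.14.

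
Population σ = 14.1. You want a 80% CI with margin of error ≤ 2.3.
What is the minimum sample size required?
n ≥ 62

For margin E ≤ 2.3:
n ≥ (z* · σ / E)²
n ≥ (1.282 · 14.1 / 2.3)²
n ≥ 61.77

Minimum n = 62 (rounding up)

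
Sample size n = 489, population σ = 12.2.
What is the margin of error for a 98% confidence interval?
Margin of error = 1.28

Margin of error = z* · σ/√n
= 2.326 · 12.2/√489
= 2.326 · 12.2/22.1133
= 1.28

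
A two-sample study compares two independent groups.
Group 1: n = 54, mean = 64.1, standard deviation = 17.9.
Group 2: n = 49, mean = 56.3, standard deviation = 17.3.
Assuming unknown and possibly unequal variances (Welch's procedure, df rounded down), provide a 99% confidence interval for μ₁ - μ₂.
(-1.31, 16.91)

Difference: x̄₁ - x̄₂ = 7.80
SE = √(s₁²/n₁ + s₂²/n₂) = √(17.9²/54 + 17.3²/49) = 3.4701
df = 100.59 → 100 (Welch–Satterthwaite, rounded down)
t* = 2.626

CI: 7.80 ± 2.626 · 3.4701 = 7.80 ± 9.11 = (-1.31, 16.91)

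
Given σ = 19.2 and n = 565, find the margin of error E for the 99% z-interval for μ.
Margin of error = 2.08

Margin of error = z* · σ/√n
= 2.576 · 19.2/√565
= 2.576 · 19.2/23.7697
= 2.08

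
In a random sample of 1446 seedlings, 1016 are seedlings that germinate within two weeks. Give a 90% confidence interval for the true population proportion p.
(0.683, 0.722)

Proportion CI:
p̂ = 1016/1446 = 0.70263
SE = √(p̂(1-p̂)/n) = √(0.70263 · 0.29737 / 1446) = 0.01202

z* = 1.645
Margin = z* · SE = 1.645 · 0.01202 = 0.0198

CI: 0.70263 ± 0.0198 = (0.683, 0.722)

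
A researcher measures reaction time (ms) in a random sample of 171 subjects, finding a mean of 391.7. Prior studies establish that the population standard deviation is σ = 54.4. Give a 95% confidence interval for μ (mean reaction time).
(383.55, 399.85)

z-interval (σ known):
z* = 1.960 for 95% confidence

Margin of error = z* · σ/√n = 1.960 · 54.4/√171 = 8.15

CI: (391.7 - 8.15, 391.7 + 8.15) = (383.55, 399.85)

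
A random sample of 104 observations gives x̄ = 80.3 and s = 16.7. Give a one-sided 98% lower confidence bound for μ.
μ ≥ 76.89

Lower bound (one-sided):
t* = 2.080 (one-sided for 98%)
Lower bound = x̄ - t* · s/√n = 80.3 - 2.080 · 16.7/√104 = 76.89

We are 98% confident that μ ≥ 76.89.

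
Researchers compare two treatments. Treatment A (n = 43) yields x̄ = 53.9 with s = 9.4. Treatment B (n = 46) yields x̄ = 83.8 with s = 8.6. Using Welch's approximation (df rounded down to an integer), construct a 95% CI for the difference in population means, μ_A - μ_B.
(-33.71, -26.09)

Difference: x̄₁ - x̄₂ = -29.90
SE = √(s₁²/n₁ + s₂²/n₂) = √(9.4²/43 + 8.6²/46) = 1.9138
df = 84.92 → 84 (Welch–Satterthwaite, rounded down)
t* = 1.989

CI: -29.90 ± 1.989 · 1.9138 = -29.90 ± 3.81 = (-33.71, -26.09)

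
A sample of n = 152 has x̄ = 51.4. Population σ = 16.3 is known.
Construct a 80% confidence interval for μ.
(49.71, 53.09)

z-interval (σ known):
z* = 1.282 for 80% confidence

Margin of error = z* · σ/√n = 1.282 · 16.3/√152 = 1.69

CI: (51.4 - 1.69, 51.4 + 1.69) = (49.71, 53.09)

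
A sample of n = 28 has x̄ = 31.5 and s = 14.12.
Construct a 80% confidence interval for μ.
(27.99, 35.01)

t-interval (σ unknown):
df = n - 1 = 27
t* = 1.314 for 80% confidence

Margin of error = t* · s/√n = 1.314 · 14.12/√28 = 3.51

CI: (27.99, 35.01)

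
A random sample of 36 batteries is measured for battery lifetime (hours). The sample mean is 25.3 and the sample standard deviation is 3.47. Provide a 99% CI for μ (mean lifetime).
(23.72, 26.88)

t-interval (σ unknown):
df = n - 1 = 35
t* = 2.724 for 99% confidence

Margin of error = t* · s/√n = 2.724 · 3.47/√36 = 1.58

CI: (23.72, 26.88)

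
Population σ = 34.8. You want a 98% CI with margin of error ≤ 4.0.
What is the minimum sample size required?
n ≥ 410

For margin E ≤ 4.0:
n ≥ (z* · σ / E)²
n ≥ (2.326 · 34.8 / 4.0)²
n ≥ 409.50

Minimum n = 410 (rounding up)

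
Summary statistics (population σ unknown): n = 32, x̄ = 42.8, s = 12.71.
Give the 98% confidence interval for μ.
(37.29, 48.31)

t-interval (σ unknown):
df = n - 1 = 31
t* = 2.453 for 98% confidence

Margin of error = t* · s/√n = 2.453 · 12.71/√32 = 5.51

CI: (37.29, 48.31)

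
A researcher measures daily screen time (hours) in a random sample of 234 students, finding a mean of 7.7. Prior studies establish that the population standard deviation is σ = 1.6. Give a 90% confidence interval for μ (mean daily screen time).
(7.53, 7.87)

z-interval (σ known):
z* = 1.645 for 90% confidence

Margin of error = z* · σ/√n = 1.645 · 1.6/√234 = 0.17

CI: (7.7 - 0.17, 7.7 + 0.17) = (7.53, 7.87)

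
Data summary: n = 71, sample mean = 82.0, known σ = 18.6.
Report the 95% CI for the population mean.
(77.67, 86.33)

z-interval (σ known):
z* = 1.960 for 95% confidence

Margin of error = z* · σ/√n = 1.960 · 18.6/√71 = 4.33

CI: (82.0 - 4.33, 82.0 + 4.33) = (77.67, 86.33)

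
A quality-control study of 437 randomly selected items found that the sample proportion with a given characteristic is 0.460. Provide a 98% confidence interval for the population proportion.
(0.405, 0.515)

Proportion CI:
SE = √(p̂(1-p̂)/n) = √(0.460 · 0.540 / 437) = 0.02384

z* = 2.326
Margin = z* · SE = 2.326 · 0.02384 = 0.0555

CI: 0.460 ± 0.0555 = (0.405, 0.515)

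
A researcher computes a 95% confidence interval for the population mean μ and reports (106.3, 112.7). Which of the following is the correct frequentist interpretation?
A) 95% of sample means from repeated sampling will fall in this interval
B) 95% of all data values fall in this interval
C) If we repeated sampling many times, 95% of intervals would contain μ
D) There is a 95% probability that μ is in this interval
C

A) Wrong — coverage applies to intervals containing μ, not to future x̄ values.
B) Wrong — a CI is about the parameter μ, not individual data values.
C) Correct — this is the frequentist long-run coverage interpretation.
D) Wrong — μ is fixed; the randomness lives in the interval, not in μ.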